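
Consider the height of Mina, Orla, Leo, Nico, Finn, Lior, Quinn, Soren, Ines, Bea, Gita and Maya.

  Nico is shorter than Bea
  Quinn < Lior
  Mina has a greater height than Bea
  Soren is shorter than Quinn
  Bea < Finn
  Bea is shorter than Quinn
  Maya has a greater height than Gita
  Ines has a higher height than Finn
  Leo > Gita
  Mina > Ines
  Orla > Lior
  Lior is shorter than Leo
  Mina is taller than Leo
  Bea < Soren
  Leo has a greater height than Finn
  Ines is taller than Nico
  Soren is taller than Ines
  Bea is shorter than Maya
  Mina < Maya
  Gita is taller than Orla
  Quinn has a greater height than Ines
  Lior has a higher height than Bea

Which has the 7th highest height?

Chaining the given pairs: Nico < Bea < Finn < Ines < Soren < Quinn < Lior < Orla < Gita < Leo < Mina < Maya.
Counting 7 from the largest end gives Quinn.

Quinn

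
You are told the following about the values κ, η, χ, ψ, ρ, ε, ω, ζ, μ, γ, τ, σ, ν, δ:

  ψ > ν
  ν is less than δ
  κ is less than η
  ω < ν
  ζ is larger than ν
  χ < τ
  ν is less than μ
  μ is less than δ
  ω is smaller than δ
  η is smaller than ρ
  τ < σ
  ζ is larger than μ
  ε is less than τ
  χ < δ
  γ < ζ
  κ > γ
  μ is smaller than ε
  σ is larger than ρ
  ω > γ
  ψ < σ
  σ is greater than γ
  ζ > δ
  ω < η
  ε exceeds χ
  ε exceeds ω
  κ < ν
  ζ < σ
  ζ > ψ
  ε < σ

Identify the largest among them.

γ is not greatest since γ < κ; κ is not greatest since κ < η; χ is not greatest since χ < ε; ω is not greatest since ω < ν; ν is not greatest since ν < μ; η is not greatest since η < ρ; μ is not greatest since μ < ζ; δ is not greatest since δ < ζ; ε is not greatest since ε < τ; τ is not greatest since τ < σ; ψ is not greatest since ψ < ζ; ρ is not greatest since ρ < σ; ζ is not greatest since ζ < σ.
Only σ has nothing above it, so σ is the largest.

σ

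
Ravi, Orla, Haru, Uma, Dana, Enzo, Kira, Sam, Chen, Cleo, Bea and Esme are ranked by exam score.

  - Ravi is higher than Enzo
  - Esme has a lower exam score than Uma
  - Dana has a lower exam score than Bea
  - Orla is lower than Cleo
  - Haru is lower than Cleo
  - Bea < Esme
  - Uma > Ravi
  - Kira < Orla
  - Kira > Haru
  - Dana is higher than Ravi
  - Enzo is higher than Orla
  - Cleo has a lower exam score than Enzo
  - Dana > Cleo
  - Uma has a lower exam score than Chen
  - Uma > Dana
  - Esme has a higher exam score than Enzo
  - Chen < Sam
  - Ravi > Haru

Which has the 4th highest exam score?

The consecutive relations fix a unique order: Haru < Kira < Orla < Cleo < Enzo < Ravi < Dana < Bea < Esme < Uma < Chen < Sam.
Counting 4 from the largest end gives Esme.

Esme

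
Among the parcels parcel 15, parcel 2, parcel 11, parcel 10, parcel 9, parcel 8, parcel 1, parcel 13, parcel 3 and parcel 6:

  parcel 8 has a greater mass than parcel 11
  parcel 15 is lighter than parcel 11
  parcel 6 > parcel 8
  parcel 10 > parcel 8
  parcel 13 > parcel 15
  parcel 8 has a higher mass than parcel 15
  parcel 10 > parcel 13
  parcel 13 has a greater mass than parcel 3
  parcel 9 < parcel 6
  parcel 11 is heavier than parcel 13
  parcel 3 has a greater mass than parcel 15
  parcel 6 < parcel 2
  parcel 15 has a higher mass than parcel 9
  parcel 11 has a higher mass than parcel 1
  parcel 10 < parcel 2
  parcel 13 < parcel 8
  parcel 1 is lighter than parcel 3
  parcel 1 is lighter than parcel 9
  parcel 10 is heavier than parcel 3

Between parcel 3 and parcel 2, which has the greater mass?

parcel 2

The relevant relations are parcel 3 < parcel 13; parcel 13 < parcel 11; parcel 11 < parcel 8; parcel 8 < parcel 6; parcel 6 < parcel 2.
Together: parcel 3 < parcel 13 < parcel 11 < parcel 8 < parcel 6 < parcel 2.
So parcel 3 < parcel 2; parcel 2 is the heavier of the two.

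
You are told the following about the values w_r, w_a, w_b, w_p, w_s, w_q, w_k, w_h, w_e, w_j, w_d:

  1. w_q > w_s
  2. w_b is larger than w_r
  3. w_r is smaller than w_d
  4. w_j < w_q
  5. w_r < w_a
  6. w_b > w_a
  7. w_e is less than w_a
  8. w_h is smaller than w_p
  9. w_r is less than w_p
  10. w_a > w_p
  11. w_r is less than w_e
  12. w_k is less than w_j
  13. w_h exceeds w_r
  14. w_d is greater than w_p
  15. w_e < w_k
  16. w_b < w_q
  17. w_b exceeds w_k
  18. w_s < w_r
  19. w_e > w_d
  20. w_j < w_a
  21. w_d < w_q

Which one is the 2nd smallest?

Chaining the given pairs: w_s < w_r < w_h < w_p < w_d < w_e < w_k < w_j < w_a < w_b < w_q.
Counting 2 from the smallest end gives w_r.

w_r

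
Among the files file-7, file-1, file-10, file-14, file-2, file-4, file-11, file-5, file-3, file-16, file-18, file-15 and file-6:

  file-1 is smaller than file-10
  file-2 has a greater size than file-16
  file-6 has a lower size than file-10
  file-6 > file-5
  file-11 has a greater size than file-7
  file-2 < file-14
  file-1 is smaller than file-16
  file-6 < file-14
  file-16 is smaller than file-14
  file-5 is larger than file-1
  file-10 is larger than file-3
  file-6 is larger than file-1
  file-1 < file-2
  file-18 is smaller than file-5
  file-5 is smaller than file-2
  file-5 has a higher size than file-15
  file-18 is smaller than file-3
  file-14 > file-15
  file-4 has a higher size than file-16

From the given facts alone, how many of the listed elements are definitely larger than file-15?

The elements the relations force above file-15 are file-5, file-2, file-6, file-10, file-14 — no chain reaches any other.
That is 5.

5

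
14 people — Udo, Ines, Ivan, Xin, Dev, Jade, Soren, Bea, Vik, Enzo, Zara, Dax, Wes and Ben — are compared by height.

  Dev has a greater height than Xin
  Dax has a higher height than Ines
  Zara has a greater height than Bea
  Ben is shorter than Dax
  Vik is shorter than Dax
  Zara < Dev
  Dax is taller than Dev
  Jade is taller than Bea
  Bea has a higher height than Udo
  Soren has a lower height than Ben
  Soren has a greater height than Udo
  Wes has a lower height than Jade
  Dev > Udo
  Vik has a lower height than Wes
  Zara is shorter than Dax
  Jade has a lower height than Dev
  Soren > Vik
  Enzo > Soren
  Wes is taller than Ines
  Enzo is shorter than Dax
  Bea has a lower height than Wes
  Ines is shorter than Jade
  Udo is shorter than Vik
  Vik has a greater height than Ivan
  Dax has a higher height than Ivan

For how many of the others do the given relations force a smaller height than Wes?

Directly below Wes: Ines, Bea, Vik.
One step further: Udo, Ivan (5 so far).
Nothing else is reachable below Wes; 5 in all.

5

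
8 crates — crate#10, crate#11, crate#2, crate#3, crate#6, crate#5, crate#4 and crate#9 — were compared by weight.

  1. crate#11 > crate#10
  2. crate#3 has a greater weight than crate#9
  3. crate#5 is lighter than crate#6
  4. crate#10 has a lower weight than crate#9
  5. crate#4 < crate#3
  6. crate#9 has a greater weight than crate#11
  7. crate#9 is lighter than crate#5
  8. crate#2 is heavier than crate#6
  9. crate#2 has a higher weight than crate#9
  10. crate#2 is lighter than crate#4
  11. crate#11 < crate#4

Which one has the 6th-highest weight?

The consecutive relations fix a unique order: crate#10 < crate#11 < crate#9 < crate#5 < crate#6 < crate#2 < crate#4 < crate#3.
Counting 6 from the largest end gives crate#9.

crate#9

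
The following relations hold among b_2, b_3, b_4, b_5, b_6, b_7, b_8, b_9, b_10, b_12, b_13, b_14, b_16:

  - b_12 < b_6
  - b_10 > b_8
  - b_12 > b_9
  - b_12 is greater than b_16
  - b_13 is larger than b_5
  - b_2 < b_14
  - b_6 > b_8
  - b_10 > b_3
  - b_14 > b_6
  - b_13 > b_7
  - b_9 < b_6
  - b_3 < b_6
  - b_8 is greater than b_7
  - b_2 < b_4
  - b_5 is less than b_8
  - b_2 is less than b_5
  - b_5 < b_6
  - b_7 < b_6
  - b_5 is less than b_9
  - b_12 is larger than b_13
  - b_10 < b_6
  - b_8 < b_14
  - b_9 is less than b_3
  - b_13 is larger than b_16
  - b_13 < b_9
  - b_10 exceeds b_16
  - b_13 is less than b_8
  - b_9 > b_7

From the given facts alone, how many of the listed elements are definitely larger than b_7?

8

From b_7 the given relations immediately reach b_13, b_9, b_8, b_6.
From those, b_3, b_12, b_10, b_14 — 8 in total.
No other element is forced above b_7 by the given relations, so the count is 8.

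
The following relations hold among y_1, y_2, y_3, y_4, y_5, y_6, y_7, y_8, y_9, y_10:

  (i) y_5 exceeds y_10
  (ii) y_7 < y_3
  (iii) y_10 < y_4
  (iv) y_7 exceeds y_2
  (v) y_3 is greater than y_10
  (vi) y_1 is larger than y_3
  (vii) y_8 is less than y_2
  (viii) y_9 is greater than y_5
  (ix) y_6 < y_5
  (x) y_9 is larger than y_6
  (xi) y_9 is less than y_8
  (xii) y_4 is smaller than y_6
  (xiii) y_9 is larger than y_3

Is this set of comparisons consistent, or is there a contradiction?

Chaining the given relations yields y_9 < y_8 < y_2 < y_7 < y_3, so y_9 < y_3. But one relation states y_3 < y_9. These cannot both hold.

inconsistent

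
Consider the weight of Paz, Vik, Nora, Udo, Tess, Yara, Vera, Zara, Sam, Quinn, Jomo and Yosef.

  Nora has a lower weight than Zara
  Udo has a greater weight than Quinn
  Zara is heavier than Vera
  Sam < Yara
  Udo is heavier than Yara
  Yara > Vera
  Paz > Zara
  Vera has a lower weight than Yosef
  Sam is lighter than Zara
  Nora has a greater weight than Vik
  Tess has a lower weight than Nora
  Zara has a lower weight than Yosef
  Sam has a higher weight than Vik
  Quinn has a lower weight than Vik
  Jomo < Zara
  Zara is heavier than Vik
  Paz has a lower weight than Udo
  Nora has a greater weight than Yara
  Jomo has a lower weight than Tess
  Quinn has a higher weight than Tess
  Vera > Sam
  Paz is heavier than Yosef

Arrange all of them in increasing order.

The consecutive links are each given: Jomo < Tess; Tess < Quinn; Quinn < Vik; Vik < Sam; Sam < Vera; Vera < Yara; Yara < Nora; Nora < Zara; Zara < Yosef; Yosef < Paz; Paz < Udo.

Jomo < Tess < Quinn < Vik < Sam < Vera < Yara < Nora < Zara < Yosef < Paz < Udo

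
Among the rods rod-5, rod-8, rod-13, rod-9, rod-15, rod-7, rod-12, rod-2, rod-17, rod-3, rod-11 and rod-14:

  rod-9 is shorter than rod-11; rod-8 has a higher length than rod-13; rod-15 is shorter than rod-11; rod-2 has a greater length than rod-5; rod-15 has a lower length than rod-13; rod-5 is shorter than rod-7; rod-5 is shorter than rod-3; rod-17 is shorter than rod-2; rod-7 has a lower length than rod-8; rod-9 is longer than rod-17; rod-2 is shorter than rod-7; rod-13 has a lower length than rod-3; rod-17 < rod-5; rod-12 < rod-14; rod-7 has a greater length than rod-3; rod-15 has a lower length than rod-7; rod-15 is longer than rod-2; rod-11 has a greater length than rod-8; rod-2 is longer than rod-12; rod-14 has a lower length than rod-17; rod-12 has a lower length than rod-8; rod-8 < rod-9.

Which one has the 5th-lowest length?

rod-2

Chaining the given pairs: rod-12 < rod-14 < rod-17 < rod-5 < rod-2 < rod-15 < rod-13 < rod-3 < rod-7 < rod-8 < rod-9 < rod-11.
The 5th smallest is rod-2.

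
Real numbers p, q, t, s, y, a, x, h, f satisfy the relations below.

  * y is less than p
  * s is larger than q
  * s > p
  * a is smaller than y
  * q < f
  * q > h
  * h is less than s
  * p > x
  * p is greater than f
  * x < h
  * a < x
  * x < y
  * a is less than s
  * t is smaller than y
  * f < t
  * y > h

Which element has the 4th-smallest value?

The consecutive relations fix a unique order: a < x < h < q < f < t < y < p < s.
Counting 4 from the smallest end gives q.

q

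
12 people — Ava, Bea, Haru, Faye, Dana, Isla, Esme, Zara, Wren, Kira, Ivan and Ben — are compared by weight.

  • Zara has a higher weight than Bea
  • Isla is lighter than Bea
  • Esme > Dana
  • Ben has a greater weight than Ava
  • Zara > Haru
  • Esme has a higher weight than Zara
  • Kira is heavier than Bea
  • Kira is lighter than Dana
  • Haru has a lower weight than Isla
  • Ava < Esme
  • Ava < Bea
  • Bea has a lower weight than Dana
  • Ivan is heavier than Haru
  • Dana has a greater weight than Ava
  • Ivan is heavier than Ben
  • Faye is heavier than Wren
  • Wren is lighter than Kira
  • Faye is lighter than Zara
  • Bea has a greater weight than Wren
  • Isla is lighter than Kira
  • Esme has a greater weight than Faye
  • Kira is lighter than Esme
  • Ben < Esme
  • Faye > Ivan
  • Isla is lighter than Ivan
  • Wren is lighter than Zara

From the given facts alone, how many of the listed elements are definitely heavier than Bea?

The elements the relations force above Bea are Kira, Dana, Zara, Esme — no chain reaches any other.
That is 4.

4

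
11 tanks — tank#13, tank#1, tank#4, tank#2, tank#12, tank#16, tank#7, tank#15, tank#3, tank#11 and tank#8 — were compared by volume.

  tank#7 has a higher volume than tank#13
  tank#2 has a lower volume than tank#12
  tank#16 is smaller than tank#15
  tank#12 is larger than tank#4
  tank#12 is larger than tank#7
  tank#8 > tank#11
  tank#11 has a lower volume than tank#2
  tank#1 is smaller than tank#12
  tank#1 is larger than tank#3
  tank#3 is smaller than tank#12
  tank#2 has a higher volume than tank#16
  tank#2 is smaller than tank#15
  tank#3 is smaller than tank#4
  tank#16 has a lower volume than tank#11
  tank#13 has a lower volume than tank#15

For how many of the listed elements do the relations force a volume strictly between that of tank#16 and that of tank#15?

2

The relations place tank#16 below tank#15. An element lies strictly between them when it is forced above tank#16 and also forced below tank#15.
Above tank#16: {tank#11, tank#2, tank#12, tank#8}. Below tank#15: {tank#13, tank#11, tank#2}.
Intersection: {tank#11, tank#2} — 2.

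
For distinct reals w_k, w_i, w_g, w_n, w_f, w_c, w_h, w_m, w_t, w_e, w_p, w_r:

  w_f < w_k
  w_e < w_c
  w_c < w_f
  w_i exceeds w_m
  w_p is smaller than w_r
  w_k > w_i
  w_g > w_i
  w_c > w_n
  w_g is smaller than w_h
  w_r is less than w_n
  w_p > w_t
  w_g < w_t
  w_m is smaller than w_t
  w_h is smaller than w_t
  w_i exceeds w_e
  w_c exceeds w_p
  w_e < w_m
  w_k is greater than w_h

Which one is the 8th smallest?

Piecing the relations together gives one ordering: w_e < w_m < w_i < w_g < w_h < w_t < w_p < w_r < w_n < w_c < w_f < w_k.
Counting 8 from the smallest end gives w_r.

w_r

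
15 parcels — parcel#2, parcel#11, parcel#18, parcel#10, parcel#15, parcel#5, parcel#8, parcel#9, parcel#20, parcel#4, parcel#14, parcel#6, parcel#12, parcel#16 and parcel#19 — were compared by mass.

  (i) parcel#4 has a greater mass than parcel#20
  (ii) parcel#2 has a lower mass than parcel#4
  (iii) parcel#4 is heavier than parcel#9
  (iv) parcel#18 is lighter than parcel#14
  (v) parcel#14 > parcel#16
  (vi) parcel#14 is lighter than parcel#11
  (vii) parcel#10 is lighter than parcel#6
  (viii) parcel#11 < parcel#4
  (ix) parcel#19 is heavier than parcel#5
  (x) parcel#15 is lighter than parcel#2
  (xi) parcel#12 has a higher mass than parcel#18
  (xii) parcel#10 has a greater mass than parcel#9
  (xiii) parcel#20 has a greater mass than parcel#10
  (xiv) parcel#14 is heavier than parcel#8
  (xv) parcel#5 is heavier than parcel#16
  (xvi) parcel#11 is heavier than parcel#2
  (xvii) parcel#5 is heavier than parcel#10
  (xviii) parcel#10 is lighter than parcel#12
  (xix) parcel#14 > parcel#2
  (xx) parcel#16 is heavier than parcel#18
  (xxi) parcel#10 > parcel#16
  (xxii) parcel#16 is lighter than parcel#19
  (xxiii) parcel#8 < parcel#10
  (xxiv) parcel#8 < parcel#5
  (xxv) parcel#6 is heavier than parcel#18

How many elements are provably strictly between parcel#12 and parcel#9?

1

Chaining upward from parcel#9 reaches: parcel#10, parcel#5, parcel#20, parcel#19, parcel#4, parcel#6.
Chaining downward from parcel#12 reaches: parcel#8, parcel#18, parcel#16, parcel#10.
Strictly between parcel#9 and parcel#12 are those in both lists: parcel#10 — 1 element.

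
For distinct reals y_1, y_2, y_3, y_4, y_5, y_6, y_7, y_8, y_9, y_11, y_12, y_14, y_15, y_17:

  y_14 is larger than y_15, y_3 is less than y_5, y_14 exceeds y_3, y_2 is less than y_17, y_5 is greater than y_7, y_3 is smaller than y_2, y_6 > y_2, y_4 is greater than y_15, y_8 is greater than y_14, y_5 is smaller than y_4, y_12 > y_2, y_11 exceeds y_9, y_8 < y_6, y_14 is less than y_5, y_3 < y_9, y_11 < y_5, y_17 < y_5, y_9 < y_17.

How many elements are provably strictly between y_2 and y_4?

2

The relations place y_2 below y_4. An element lies strictly between them when it is forced above y_2 and also forced below y_4.
Above y_2: {y_12, y_17, y_6, y_5}. Below y_4: {y_7, y_3, y_9, y_15, y_11, y_14, y_17, y_5}.
Intersection: {y_17, y_5} — 2.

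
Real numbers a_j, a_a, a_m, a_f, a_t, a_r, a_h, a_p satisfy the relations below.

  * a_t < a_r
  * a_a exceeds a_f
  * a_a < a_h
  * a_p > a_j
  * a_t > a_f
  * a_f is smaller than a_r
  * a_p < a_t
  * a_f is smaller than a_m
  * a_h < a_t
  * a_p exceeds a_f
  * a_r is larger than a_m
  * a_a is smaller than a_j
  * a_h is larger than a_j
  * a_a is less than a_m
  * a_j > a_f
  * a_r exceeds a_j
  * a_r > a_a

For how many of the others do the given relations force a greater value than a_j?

Directly above a_j: a_p, a_h, a_r.
One step further: a_t (4 so far).
Nothing else is reachable above a_j; 4 in all.

4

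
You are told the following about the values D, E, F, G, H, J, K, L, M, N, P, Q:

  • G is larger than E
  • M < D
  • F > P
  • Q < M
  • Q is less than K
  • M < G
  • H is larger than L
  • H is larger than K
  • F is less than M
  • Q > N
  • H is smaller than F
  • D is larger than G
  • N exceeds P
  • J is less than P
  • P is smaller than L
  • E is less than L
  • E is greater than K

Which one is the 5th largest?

H

Chaining the given pairs: J < P < N < Q < K < E < L < H < F < M < G < D.
The 5th largest is H.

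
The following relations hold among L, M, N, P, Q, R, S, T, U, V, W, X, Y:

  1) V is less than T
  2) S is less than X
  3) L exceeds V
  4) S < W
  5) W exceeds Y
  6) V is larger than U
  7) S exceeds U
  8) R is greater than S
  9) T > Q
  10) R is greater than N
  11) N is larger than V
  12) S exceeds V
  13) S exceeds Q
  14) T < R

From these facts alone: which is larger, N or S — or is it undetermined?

Following every chain through S: above S we get X, R, W; below S we get Q, U, V.
N is not reached, and no chain runs the other way from N to S.
So the given relations leave the order of S and N undetermined.

undetermined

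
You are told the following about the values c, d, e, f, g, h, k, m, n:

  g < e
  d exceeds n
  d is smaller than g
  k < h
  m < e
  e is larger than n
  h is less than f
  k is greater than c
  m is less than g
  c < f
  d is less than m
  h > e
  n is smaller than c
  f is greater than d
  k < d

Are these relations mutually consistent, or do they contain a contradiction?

The single ordering n < c < k < d < m < g < e < h < f satisfies every listed relation, so no contradiction arises.

consistent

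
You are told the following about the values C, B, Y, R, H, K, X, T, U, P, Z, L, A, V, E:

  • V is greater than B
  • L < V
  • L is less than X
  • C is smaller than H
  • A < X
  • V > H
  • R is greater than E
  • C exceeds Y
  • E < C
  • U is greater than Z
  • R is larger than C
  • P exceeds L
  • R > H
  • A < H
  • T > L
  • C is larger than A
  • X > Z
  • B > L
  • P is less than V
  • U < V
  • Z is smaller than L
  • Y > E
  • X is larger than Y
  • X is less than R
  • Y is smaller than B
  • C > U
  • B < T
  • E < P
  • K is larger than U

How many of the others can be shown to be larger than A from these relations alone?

The elements the relations force above A are C, X, H, R, V — no chain reaches any other.
That is 5.

5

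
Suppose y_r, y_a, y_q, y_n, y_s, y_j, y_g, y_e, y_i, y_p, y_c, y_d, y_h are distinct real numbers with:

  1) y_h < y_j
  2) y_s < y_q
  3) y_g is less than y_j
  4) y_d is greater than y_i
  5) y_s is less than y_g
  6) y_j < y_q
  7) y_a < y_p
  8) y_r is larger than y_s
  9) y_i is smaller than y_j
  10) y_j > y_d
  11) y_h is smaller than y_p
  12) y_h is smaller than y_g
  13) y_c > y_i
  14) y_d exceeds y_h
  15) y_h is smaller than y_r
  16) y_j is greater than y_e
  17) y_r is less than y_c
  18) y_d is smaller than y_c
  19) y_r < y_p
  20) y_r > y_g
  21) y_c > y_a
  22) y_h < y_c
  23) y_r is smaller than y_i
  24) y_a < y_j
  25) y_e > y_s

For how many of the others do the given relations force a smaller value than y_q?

9

From y_q the given relations immediately reach y_s, y_j.
From those, y_h, y_g, y_a, y_e, y_i, y_d — 8 in total.
From those, y_r — 9 in total.
Nothing else is reachable below y_q; 9 in all.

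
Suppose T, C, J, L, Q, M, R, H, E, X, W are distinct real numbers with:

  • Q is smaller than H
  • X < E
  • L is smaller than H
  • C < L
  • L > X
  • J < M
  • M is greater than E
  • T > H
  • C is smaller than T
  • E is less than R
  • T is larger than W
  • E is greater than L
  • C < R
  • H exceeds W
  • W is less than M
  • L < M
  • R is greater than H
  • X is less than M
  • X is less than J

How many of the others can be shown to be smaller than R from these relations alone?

7

Directly below R: C, H, E.
One step further: X, W, L, Q (7 so far).
Nothing else is reachable below R; 7 in all.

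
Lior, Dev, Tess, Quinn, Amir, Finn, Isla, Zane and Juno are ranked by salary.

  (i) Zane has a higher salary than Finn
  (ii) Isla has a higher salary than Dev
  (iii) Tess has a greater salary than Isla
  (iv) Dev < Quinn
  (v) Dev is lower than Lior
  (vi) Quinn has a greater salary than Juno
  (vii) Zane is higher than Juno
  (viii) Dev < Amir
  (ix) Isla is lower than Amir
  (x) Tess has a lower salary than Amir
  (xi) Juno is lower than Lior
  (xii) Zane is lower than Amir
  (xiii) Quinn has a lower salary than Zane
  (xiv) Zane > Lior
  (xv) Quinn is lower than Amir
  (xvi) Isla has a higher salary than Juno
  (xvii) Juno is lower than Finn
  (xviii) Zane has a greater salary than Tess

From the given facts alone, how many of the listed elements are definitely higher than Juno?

7

Directly above Juno: Isla, Finn, Lior, Quinn, Zane.
One step further: Tess, Amir (7 so far).
No other element is forced above Juno by the given relations, so the count is 7.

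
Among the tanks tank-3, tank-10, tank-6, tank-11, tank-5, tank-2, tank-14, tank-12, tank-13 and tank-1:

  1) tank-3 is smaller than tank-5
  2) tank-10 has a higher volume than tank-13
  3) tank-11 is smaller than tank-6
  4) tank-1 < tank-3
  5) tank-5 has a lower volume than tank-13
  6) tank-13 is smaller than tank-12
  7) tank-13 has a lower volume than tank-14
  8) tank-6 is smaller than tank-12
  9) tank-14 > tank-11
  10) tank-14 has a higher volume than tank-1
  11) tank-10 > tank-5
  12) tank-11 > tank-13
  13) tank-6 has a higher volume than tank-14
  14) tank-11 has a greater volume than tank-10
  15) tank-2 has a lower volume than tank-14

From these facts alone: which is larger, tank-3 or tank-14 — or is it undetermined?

tank-14

tank-3 < tank-5 and tank-5 < tank-10 give tank-3 < tank-10.
Then tank-10 < tank-11 extends the chain to tank-11.
With tank-11 < tank-14: tank-3 < tank-5 < tank-10 < tank-11 < tank-14.
So tank-14 is larger.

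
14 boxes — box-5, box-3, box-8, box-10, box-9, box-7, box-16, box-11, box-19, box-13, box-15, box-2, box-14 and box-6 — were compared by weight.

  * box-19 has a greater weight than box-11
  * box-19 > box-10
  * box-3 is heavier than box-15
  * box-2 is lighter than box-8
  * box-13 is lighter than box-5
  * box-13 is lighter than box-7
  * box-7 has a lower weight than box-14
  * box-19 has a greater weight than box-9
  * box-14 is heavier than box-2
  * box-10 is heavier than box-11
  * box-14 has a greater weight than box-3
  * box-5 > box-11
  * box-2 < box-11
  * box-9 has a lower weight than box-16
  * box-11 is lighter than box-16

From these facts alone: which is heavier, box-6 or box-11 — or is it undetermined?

undetermined

Following every chain through box-11: above box-11 we get box-5, box-16, box-10, box-19; below box-11 we get box-2.
box-6 is not reached, and no chain runs the other way from box-6 to box-11.
So the given relations leave the order of box-11 and box-6 undetermined.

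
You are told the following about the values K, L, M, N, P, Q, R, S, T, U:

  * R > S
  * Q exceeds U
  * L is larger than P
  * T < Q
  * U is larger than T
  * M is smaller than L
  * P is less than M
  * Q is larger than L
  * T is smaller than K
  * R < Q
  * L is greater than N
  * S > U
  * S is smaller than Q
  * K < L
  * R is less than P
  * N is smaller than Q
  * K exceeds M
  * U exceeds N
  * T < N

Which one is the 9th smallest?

Chaining the given pairs: T < N < U < S < R < P < M < K < L < Q.
The 9th smallest is L.

L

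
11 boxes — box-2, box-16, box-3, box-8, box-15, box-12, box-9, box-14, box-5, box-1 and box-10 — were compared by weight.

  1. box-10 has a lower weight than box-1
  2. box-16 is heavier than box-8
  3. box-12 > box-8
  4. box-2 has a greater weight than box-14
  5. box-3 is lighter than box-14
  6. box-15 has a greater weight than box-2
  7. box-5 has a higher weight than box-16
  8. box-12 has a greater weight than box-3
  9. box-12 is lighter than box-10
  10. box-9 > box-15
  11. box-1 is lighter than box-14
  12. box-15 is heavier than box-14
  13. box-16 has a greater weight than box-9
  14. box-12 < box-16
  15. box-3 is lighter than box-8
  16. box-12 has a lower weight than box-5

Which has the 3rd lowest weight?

Piecing the relations together gives one ordering: box-3 < box-8 < box-12 < box-10 < box-1 < box-14 < box-2 < box-15 < box-9 < box-16 < box-5.
The 3rd smallest is box-12.

box-12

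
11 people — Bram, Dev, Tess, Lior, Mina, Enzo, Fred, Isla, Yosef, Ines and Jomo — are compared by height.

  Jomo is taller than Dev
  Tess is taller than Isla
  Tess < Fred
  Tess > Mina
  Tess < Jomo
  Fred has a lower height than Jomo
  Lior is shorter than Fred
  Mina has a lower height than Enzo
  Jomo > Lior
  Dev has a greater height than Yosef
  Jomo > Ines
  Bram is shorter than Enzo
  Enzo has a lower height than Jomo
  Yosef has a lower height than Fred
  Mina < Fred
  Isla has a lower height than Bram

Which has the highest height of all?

Chaining downward from Jomo: directly below it, Lior, Tess, Dev, Fred, Enzo, Ines; then Isla, Mina, Bram, Yosef.
That covers every other element, and nothing is given above Jomo, so Jomo is the highest height.

Jomo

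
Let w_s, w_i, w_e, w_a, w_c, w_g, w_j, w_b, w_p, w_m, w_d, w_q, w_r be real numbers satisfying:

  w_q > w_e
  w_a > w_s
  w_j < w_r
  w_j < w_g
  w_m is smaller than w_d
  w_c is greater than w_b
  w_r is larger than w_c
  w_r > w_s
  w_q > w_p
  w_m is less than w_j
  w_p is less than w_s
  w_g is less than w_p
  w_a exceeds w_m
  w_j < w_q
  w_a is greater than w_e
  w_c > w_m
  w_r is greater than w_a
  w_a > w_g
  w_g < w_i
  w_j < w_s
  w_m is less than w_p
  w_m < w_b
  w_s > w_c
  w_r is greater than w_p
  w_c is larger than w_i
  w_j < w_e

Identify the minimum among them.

w_m

Chaining upward from w_m: directly above it, w_b, w_j, w_p, w_c, w_d, w_a; then w_g, w_e, w_s, w_q, w_r; then w_i.
That covers every other element, and nothing is given below w_m, so w_m is the minimum.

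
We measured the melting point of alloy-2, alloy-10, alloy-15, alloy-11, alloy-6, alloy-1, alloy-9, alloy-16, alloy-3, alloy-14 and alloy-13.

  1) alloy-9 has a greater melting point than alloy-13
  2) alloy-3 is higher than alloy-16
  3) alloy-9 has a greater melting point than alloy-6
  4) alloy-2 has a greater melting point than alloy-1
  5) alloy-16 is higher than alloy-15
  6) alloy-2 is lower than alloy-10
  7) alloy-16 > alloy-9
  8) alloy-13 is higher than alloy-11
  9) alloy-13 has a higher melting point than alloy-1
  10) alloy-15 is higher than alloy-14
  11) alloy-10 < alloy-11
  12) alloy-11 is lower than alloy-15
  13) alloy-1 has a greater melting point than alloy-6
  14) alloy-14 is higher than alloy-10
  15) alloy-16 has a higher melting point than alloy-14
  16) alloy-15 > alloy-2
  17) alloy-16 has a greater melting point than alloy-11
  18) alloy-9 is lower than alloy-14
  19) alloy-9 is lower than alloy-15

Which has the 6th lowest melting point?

alloy-13

The consecutive relations fix a unique order: alloy-6 < alloy-1 < alloy-2 < alloy-10 < alloy-11 < alloy-13 < alloy-9 < alloy-14 < alloy-15 < alloy-16 < alloy-3.
Counting 6 from the smallest end gives alloy-13.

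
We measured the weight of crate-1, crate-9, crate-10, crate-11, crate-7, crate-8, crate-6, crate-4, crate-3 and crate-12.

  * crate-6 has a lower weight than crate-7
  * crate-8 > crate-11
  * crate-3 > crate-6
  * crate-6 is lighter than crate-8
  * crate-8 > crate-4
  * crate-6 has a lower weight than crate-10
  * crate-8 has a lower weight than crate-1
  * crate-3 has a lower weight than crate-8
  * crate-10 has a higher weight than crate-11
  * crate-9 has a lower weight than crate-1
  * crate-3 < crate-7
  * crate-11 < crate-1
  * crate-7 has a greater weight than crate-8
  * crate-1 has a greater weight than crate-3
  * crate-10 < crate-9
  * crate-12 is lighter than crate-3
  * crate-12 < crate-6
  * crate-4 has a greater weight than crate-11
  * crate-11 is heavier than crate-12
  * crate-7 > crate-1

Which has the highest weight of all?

crate-7

crate-12 is not greatest since crate-12 < crate-6; crate-11 is not greatest since crate-11 < crate-4; crate-6 is not greatest since crate-6 < crate-10; crate-4 is not greatest since crate-4 < crate-8; crate-10 is not greatest since crate-10 < crate-9; crate-9 is not greatest since crate-9 < crate-1; crate-3 is not greatest since crate-3 < crate-1; crate-8 is not greatest since crate-8 < crate-7; crate-1 is not greatest since crate-1 < crate-7.
Only crate-7 has nothing above it, so crate-7 is the highest weight.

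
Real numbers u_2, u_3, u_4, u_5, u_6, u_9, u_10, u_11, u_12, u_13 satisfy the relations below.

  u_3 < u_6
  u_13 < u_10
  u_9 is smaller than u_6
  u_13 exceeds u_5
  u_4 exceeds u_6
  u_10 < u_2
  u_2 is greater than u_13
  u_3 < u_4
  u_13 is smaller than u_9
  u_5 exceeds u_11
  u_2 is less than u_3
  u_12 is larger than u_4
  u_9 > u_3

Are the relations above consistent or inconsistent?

consistent

The single ordering u_11 < u_5 < u_13 < u_10 < u_2 < u_3 < u_9 < u_6 < u_4 < u_12 satisfies every listed relation, so no contradiction arises.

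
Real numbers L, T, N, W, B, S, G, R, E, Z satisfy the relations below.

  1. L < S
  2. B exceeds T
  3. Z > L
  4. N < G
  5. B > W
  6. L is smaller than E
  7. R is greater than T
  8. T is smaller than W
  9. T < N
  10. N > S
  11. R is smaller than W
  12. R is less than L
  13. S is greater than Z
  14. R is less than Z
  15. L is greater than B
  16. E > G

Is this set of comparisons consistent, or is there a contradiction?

The single ordering T < R < W < B < L < Z < S < N < G < E satisfies every listed relation, so no contradiction arises.

consistent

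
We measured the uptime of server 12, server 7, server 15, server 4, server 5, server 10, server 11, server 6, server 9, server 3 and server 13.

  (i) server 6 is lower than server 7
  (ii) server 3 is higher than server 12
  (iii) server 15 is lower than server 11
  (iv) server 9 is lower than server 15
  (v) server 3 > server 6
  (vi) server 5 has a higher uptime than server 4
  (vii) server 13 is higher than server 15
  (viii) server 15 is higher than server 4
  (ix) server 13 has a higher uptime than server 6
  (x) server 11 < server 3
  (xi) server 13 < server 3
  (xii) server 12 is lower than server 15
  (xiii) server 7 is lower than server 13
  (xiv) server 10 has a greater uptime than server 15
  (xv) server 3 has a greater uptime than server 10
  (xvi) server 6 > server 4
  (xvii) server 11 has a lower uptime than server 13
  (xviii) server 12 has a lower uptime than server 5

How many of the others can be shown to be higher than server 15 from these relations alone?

4

Directly above server 15: server 10, server 11, server 13.
One step further: server 3 (4 so far).
No other element is forced above server 15 by the given relations, so the count is 4.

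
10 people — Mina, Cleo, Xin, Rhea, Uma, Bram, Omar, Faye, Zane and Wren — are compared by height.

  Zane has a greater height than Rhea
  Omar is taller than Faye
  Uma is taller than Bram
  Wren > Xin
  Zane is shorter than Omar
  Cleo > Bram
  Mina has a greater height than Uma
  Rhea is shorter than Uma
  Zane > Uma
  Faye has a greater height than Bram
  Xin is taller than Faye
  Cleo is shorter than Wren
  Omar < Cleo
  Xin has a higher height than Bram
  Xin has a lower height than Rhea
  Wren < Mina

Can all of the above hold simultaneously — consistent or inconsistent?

consistent

Every relation is compatible with Bram < Faye < Xin < Rhea < Uma < Zane < Omar < Cleo < Wren < Mina; the set is consistent.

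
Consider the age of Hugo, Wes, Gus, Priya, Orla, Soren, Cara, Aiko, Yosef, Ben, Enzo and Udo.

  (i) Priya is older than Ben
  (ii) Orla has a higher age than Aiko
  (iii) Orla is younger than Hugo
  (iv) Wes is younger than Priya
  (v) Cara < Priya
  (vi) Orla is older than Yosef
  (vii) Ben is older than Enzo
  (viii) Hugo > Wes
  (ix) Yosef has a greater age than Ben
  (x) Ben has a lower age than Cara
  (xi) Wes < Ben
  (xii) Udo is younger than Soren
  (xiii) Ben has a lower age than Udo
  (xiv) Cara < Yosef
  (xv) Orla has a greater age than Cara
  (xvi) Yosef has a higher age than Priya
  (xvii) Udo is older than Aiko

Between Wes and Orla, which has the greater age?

Orla

Wes < Ben and Ben < Cara give Wes < Cara.
Then Cara < Priya extends the chain to Priya.
Then Priya < Yosef extends the chain to Yosef.
Then Yosef < Orla extends the chain to Orla.
So Wes < Orla; Orla is the older of the two.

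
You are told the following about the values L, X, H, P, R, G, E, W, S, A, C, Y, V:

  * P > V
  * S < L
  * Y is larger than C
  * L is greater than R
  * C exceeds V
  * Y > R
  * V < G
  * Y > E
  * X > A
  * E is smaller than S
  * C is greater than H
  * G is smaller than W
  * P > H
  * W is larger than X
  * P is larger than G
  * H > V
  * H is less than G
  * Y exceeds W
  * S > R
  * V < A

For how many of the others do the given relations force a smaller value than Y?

9

The elements the relations force below Y are V, R, H, E, C, G, A, X, W — no chain reaches any other.
That is 9.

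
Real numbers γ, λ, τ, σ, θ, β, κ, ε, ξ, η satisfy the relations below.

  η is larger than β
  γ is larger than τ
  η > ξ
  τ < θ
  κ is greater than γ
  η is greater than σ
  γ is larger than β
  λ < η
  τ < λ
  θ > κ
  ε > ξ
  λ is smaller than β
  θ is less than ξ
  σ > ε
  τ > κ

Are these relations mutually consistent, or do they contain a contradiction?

Chaining the given relations yields τ < λ < β < γ < κ, so τ < κ. But one relation states κ < τ. These cannot both hold.

inconsistent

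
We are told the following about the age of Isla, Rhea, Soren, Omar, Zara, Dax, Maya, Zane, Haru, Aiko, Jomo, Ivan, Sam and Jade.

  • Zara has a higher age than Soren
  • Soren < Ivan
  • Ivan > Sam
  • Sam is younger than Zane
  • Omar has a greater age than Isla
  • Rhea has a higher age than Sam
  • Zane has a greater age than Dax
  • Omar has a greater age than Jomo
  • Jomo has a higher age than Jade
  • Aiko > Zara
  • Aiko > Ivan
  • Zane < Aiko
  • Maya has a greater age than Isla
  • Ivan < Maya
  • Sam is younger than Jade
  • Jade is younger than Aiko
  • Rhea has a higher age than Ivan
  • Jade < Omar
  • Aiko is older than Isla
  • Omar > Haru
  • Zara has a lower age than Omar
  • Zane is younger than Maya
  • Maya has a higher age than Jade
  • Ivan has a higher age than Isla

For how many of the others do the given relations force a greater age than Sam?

8

From Sam the given relations immediately reach Jade, Zane, Ivan, Rhea.
From those, Jomo, Omar, Aiko, Maya — 8 in total.
Nothing else is reachable above Sam; 8 in all.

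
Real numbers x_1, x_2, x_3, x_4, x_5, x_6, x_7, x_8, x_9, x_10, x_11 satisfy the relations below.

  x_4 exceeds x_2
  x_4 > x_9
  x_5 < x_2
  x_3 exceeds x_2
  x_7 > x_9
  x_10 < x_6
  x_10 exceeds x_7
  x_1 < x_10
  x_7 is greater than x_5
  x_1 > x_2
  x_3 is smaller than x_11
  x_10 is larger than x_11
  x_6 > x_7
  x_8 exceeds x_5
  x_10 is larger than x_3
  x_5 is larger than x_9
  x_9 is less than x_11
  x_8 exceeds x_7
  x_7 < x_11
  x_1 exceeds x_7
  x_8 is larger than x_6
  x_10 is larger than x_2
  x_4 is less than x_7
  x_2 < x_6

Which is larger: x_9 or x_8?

x_8

x_9 < x_5 and x_5 < x_2 give x_9 < x_2.
Then x_2 < x_4 extends the chain to x_4.
With x_4 < x_7: x_9 < x_5 < x_2 < x_4 < x_7.
Then x_7 < x_11 extends the chain to x_11.
With x_11 < x_10: x_9 < x_5 < x_2 < x_4 < x_7 < x_11 < x_10.
Then x_10 < x_6 extends the chain to x_6.
Then x_6 < x_8 extends the chain to x_8.
So x_9 < x_8; x_8 is the larger of the two.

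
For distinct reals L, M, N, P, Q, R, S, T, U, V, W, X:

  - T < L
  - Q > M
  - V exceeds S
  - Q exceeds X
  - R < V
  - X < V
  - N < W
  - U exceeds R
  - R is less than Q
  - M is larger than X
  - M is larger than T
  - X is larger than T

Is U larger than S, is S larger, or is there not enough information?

Following every chain through S: above S we get V.
U is not reached, and no chain runs the other way from U to S.
So the given relations leave the order of S and U undetermined.

undetermined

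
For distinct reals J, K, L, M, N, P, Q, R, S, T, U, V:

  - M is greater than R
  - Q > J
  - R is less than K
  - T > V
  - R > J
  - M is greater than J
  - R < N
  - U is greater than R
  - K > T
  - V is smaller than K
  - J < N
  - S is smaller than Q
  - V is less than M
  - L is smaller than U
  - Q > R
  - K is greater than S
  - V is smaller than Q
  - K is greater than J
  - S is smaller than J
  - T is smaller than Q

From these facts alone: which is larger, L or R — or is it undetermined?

Following every chain through L: above L we get U.
R is not reached, and no chain runs the other way from R to L.
So the given relations leave the order of L and R undetermined.

undetermined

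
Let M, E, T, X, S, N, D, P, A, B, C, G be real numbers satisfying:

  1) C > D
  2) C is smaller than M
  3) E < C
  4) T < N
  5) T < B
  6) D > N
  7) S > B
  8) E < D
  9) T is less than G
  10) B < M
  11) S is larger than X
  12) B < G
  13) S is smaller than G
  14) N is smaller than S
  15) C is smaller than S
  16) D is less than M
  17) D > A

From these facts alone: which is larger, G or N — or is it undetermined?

Chaining the given relations: N < D < C < S < G.
So G is larger.

G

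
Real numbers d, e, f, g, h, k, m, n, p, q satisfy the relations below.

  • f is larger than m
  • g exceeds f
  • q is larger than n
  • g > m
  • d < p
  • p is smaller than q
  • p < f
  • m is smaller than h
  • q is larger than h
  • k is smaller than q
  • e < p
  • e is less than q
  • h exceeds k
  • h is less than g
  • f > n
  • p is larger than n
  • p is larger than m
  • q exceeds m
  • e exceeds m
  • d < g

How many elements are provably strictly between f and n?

1

Chaining upward from n reaches: p, g, q.
Chaining downward from f reaches: m, d, e, p.
Strictly between n and f are those in both lists: p — 1 element.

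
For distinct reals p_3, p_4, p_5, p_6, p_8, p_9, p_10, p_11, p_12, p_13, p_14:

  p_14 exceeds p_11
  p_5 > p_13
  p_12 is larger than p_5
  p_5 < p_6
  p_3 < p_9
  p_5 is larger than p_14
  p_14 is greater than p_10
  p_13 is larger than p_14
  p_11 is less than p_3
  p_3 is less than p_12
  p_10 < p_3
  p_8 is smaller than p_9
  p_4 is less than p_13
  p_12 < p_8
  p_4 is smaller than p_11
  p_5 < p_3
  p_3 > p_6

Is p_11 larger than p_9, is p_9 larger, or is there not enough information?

p_11 < p_14 < p_13 < p_5 < p_6 < p_3 < p_12 < p_8 < p_9, by transitivity through p_14, p_13, p_5, p_6, p_3, p_12, p_8.
So p_9 is larger.

p_9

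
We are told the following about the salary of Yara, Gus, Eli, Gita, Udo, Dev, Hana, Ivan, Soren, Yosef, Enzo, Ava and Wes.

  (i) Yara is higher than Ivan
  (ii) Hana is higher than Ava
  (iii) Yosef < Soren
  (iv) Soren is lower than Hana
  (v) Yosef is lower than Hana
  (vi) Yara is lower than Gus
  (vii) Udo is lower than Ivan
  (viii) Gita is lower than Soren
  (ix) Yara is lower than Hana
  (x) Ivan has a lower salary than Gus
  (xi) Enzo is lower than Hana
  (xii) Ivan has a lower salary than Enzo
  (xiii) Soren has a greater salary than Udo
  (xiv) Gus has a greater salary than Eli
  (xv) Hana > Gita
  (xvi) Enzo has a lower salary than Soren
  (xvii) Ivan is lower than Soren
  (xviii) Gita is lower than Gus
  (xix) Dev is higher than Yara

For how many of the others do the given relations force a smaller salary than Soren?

5

From Soren the given relations immediately reach Udo, Ivan, Enzo, Gita, Yosef.
No other element is forced below Soren by the given relations, so the count is 5.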